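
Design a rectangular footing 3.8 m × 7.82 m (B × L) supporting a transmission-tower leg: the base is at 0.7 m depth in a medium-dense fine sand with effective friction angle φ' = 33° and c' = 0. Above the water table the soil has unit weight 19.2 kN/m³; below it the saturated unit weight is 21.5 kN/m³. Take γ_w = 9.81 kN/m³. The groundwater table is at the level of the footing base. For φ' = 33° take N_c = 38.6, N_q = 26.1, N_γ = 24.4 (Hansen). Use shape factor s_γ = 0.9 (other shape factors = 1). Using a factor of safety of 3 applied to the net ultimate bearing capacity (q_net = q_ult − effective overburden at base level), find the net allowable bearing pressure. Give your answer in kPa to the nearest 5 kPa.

q = γ·D_f = 19.2 × 0.7 = 13.44 kPa.
For the ½γBN_γ term take γ' = 21.5 − 9.81 = 11.69 kN/m³ (soil below base is submerged).
q·N_q = 13.44 × 26.1 = 350.78 kPa
0.5·γ·B·N_γ·s_γ = 0.5 × 11.69 × 3.8 × 24.4 × 0.9 = 487.75 kPa
q_ult = 350.78 + 487.75 = 838.54 kPa.
Net ultimate: q_net = 838.54 − 13.44 = 825.1 kPa.
q_all(net) = 825.1 / 3 = 275.03 kPa.

q_all(net) ≈ 275 kPa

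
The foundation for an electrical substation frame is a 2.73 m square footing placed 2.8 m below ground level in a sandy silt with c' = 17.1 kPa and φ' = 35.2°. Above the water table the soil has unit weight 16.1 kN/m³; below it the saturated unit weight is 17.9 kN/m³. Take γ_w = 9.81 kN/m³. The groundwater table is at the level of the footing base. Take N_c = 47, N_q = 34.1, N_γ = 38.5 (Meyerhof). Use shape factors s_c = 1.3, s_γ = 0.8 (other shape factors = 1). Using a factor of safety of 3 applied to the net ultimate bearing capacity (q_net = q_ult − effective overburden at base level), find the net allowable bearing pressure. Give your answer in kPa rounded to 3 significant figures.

Overburden at base level: q = 16.1 × 2.8 = 45.08 kPa.
Below the base the soil is submerged, so the ½γBN_γ term uses γ' = 17.9 − 9.81 = 8.09 kN/m³.
Cohesion term c·N_c·s_c = 17.1 × 47 × 1.3 = 1044.8 kPa; surcharge term q·N_q = 45.08 × 34.1 = 1537.2 kPa; self-weight term 0.5·γ·B·N_γ·s_γ = 0.5 × 8.09 × 2.73 × 38.5 × 0.8 = 340.12 kPa.
q_ult = 1044.8 + 1537.2 + 340.12 = 2922.2 kPa.
Net ultimate: q_net = 2922.2 − 45.08 = 2877.1 kPa.
q_all(net) = 2877.1 / 3 = 959.03 kPa.

q_all(net) ≈ 959 kPa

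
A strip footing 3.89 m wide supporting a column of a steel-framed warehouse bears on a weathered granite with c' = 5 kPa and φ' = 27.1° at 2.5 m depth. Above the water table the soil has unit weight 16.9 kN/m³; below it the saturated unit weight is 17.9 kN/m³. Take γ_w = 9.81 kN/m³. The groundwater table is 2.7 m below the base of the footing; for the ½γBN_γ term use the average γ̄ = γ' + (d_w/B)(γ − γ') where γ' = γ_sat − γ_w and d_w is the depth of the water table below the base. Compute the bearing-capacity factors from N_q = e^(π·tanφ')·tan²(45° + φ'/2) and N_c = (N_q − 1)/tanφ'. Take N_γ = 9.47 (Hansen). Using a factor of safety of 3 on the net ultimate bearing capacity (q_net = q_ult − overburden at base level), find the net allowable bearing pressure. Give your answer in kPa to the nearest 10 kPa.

N_q = e^(π·tan27.1°)·tan²(58.55°) = 13.34; N_c = (N_q − 1)/tanφ' = 24.12.
Effective surcharge at the founding depth q = γ·D_f = 16.9 × 2.5 = 42.25 kPa.
With d_w = 2.7 m < B, γ̄ = 8.09 + (2.7/3.89) × (16.9 − 8.09) = 14.205 kN/m³.
q_ult = c·N_c + q·N_q + 0.5·γ·B·N_γ
     = 5 × 24.12 + 42.25 × 13.343 + 0.5 × 14.205 × 3.89 × 9.47
     = 120.6 + 563.74 + 261.64 = 945.98 kPa.
q_net = 945.98 − 42.25 = 903.73 kPa.
q_all(net) = 903.73 / 3 = 301.24 kPa.

q_all(net) ≈ 300 kPa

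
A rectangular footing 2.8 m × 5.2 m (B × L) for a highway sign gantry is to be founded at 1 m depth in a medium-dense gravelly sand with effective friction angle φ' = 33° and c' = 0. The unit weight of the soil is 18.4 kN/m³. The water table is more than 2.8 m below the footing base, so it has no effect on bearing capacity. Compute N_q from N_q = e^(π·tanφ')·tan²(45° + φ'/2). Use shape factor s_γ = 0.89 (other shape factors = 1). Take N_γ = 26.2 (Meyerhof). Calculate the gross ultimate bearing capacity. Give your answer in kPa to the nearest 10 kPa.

q_ult ≈ 1080 kPa

tan33° = 0.6494, so N_q = e^(π×0.6494)·tan²(61.5°) = 7.692 × 3.392 = 26.09.
Effective surcharge at the founding depth q = γ·D_f = 18.4 × 1 = 18.4 kPa.
q_ult = q·N_q + 0.5·γ·B·N_γ·s_γ
     = 18.4 × 26.092 + 0.5 × 18.4 × 2.8 × 26.2 × 0.89
     = 480.09 + 600.67 = 1080.8 kPa.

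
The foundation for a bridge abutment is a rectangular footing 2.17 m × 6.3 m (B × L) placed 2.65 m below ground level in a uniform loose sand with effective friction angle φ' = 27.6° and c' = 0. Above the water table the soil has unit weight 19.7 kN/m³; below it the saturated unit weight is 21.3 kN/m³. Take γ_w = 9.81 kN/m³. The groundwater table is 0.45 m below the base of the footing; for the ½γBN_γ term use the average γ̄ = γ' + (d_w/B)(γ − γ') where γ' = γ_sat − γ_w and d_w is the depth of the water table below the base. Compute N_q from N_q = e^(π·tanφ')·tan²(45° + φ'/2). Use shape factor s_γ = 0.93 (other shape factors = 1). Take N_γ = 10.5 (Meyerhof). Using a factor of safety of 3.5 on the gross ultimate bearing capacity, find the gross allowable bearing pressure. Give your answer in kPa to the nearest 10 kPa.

q_all ≈ 250 kPa

N_q = e^(π·tan27.6°)·tan²(58.8°) = 14.09.
Overburden at base level: q = 19.7 × 2.65 = 52.205 kPa.
The water table is 0.45 m below the base (< B = 2.17 m), so the ½γBN_γ term uses γ̄ = γ' + (d_w/B)(γ − γ') = 11.49 + (0.45/2.17)(19.7 − 11.49) = 13.193 kN/m³.
Surcharge term q·N_q = 52.205 × 14.089 = 735.51 kPa; self-weight term 0.5·γ·B·N_γ·s_γ = 0.5 × 13.193 × 2.17 × 10.5 × 0.93 = 139.78 kPa.
q_ult = 735.51 + 139.78 = 875.28 kPa.
q_all = 875.28 / 3.5 = 250.08 kPa.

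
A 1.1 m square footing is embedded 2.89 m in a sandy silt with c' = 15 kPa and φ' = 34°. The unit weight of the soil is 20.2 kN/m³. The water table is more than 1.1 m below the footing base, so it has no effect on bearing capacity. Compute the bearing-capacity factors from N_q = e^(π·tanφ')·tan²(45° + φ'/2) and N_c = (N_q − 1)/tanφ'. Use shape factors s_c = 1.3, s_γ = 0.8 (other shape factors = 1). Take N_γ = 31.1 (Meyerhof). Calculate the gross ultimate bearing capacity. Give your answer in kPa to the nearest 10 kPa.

tan34° = 0.6745, so N_q = e^(π×0.6745)·tan²(62°) = 8.323 × 3.537 = 29.44.
N_c = (29.44 − 1)/tan34° = 42.16.
Effective surcharge at the founding depth q = γ·D_f = 20.2 × 2.89 = 58.378 kPa.
q_ult = c·N_c·s_c + q·N_q + 0.5·γ·B·N_γ·s_γ
     = 15 × 42.164 × 1.3 + 58.378 × 29.44 + 0.5 × 20.2 × 1.1 × 31.1 × 0.8
     = 822.19 + 1718.6 + 276.42 = 2817.2 kPa.

q_ult ≈ 2820 kPa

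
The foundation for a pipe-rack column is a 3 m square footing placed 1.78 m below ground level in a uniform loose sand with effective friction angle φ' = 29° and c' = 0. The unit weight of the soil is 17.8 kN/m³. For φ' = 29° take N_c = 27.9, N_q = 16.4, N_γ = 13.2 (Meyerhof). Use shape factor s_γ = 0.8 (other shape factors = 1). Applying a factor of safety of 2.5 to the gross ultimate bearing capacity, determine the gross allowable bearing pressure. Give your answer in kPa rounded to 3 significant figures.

q = γ·D_f = 17.8 × 1.78 = 31.684 kPa.
q·N_q = 31.684 × 16.4 = 519.62 kPa
0.5·γ·B·N_γ·s_γ = 0.5 × 17.8 × 3 × 13.2 × 0.8 = 281.95 kPa
q_ult = 519.62 + 281.95 = 801.57 kPa.
q_all = q_ult / FS = 801.57 / 2.5 = 320.63 kPa.

q_all ≈ 321 kPa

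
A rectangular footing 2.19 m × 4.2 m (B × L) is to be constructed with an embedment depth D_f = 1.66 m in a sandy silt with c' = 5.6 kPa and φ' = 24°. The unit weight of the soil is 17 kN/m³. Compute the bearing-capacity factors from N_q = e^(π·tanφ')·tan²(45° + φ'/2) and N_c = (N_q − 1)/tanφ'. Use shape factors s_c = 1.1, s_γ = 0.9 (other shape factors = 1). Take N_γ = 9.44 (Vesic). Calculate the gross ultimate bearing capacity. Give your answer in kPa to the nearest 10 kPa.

q_ult ≈ 550 kPa

tan24° = 0.4452, so N_q = e^(π×0.4452)·tan²(57°) = 4.05 × 2.371 = 9.6.
N_c = (9.6 − 1)/tan24° = 19.32.
Overburden at base level: q = 17 × 1.66 = 28.22 kPa.
Cohesion term c·N_c·s_c = 5.6 × 19.324 × 1.1 = 119.03 kPa; surcharge term q·N_q = 28.22 × 9.6034 = 271.01 kPa; self-weight term 0.5·γ·B·N_γ·s_γ = 0.5 × 17 × 2.19 × 9.44 × 0.9 = 158.15 kPa.
q_ult = 119.03 + 271.01 + 158.15 = 548.19 kPa.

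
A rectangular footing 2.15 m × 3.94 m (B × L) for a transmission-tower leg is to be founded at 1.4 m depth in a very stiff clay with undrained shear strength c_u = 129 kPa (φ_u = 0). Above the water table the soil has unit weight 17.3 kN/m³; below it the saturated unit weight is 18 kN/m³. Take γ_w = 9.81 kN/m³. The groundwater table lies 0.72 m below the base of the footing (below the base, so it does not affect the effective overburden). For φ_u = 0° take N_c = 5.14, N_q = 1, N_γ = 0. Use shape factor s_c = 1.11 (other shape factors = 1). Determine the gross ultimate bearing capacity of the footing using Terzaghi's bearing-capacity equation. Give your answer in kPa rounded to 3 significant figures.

Effective surcharge at the founding depth q = γ·D_f = 17.3 × 1.4 = 24.22 kPa.
q_ult = c·N_c·s_c + q·N_q
     = 129 × 5.14 × 1.11 + 24.22 × 1
     = 736 + 24.22 = 760.22 kPa.

q_ult ≈ 760 kPa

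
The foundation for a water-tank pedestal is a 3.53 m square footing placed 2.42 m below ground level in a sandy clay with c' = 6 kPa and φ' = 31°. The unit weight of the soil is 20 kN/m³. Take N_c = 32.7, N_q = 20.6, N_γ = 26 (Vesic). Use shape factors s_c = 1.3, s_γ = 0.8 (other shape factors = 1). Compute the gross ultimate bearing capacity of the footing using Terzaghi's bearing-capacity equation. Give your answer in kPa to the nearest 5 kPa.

q_ult ≈ 1985 kPa

q = γ·D_f = 20 × 2.42 = 48.4 kPa.
c·N_c·s_c = 6 × 32.7 × 1.3 = 255.06 kPa
q·N_q = 48.4 × 20.6 = 997.04 kPa
0.5·γ·B·N_γ·s_γ = 0.5 × 20 × 3.53 × 26 × 0.8 = 734.24 kPa
q_ult = 255.06 + 997.04 + 734.24 = 1986.3 kPa.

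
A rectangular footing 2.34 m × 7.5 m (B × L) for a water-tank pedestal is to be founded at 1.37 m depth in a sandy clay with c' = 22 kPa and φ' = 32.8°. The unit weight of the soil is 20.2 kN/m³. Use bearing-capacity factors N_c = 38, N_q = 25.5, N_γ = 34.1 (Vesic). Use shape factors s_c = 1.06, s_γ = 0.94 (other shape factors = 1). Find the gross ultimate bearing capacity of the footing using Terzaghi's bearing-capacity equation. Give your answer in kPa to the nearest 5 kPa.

q_ult ≈ 2350 kPa

Effective surcharge at the founding depth q = γ·D_f = 20.2 × 1.37 = 27.674 kPa.
q_ult = c·N_c·s_c + q·N_q + 0.5·γ·B·N_γ·s_γ
     = 22 × 38 × 1.06 + 27.674 × 25.5 + 0.5 × 20.2 × 2.34 × 34.1 × 0.94
     = 886.16 + 705.69 + 757.56 = 2349.4 kPa.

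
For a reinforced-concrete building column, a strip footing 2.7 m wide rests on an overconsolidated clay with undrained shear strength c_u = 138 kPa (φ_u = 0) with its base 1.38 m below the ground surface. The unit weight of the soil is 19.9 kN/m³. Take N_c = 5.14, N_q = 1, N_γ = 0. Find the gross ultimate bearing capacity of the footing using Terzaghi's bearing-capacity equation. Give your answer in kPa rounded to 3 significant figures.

q_ult ≈ 737 kPa

Effective surcharge at the founding depth q = γ·D_f = 19.9 × 1.38 = 27.462 kPa.
q_ult = c·N_c + q·N_q
     = 138 × 5.14 + 27.462 × 1
     = 709.32 + 27.462 = 736.78 kPa.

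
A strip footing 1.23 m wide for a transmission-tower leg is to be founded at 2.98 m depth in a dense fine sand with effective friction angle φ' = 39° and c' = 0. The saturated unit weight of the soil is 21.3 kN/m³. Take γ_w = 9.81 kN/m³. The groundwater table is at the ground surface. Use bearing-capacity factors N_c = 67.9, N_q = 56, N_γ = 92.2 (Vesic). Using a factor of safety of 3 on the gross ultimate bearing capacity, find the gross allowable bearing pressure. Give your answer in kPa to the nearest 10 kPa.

γ' = 21.3 − 9.81 = 11.49 kN/m³ (submerged throughout). q = 11.49 × 2.98 = 34.24 kPa; the same γ' applies in the ½γBN_γ term.
q·N_q = 34.24 × 56 = 1917.5 kPa
0.5·γ·B·N_γ = 0.5 × 11.49 × 1.23 × 92.2 = 651.52 kPa
q_ult = 1917.5 + 651.52 = 2569 kPa.
q_all = 2569 / 3 = 856.32 kPa.

q_all ≈ 860 kPa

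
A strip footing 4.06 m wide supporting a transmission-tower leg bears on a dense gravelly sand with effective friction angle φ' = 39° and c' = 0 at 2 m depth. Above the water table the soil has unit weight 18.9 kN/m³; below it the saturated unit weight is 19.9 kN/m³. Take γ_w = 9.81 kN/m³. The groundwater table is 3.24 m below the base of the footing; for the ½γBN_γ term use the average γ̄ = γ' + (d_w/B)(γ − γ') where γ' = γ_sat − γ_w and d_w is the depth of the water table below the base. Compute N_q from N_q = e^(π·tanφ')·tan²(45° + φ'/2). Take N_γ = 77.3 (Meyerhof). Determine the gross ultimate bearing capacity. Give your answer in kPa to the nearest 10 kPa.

tan39° = 0.8098, so N_q = e^(π×0.8098)·tan²(64.5°) = 12.731 × 4.395 = 55.96.
q = γ·D_f = 18.9 × 2 = 37.8 kPa.
γ' = 10.09 kN/m³; averaging over the depth B below the base, γ̄ = γ' + (d_w/B)(γ − γ') = 17.121 kN/m³.
q·N_q = 37.8 × 55.957 = 2115.2 kPa
0.5·γ·B·N_γ = 0.5 × 17.121 × 4.06 × 77.3 = 2686.6 kPa
q_ult = 2115.2 + 2686.6 = 4801.7 kPa.

q_ult ≈ 4800 kPa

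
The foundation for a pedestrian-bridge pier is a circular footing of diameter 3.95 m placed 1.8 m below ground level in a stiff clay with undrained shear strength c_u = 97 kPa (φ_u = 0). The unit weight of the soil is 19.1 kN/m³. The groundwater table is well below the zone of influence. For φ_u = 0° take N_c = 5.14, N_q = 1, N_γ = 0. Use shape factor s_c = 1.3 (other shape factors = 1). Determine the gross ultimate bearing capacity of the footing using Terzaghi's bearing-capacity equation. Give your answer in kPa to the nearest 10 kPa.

Overburden at base level: q = 19.1 × 1.8 = 34.38 kPa.
Cohesion term c·N_c·s_c = 97 × 5.14 × 1.3 = 648.15 kPa; surcharge term q·N_q = 34.38 × 1 = 34.38 kPa.
q_ult = 648.15 + 34.38 = 682.53 kPa.

q_ult ≈ 680 kPa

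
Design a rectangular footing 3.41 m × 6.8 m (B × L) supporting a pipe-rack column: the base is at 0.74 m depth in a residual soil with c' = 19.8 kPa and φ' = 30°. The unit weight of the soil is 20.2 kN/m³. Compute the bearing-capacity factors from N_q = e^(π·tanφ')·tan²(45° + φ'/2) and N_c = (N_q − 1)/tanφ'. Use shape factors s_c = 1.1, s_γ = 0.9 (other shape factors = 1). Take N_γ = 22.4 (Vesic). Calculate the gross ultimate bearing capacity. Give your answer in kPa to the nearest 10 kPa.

tan30° = 0.5774, so N_q = e^(π×0.5774)·tan²(60°) = 6.134 × 3.0 = 18.4.
N_c = (18.4 − 1)/tan30° = 30.14.
q = γ·D_f = 20.2 × 0.74 = 14.948 kPa.
c·N_c·s_c = 19.8 × 30.14 × 1.1 = 656.44 kPa
q·N_q = 14.948 × 18.401 = 275.06 kPa
0.5·γ·B·N_γ·s_γ = 0.5 × 20.2 × 3.41 × 22.4 × 0.9 = 694.33 kPa
q_ult = 656.44 + 275.06 + 694.33 = 1625.8 kPa.

q_ult ≈ 1630 kPa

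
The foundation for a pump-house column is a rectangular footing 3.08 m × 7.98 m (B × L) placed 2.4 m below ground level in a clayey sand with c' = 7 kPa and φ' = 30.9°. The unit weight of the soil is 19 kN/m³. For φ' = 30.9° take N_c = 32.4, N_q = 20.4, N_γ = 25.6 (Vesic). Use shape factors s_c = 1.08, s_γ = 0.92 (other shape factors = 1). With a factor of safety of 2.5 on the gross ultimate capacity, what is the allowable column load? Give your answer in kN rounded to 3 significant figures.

P_all ≈ 18300 kN

Overburden at base level: q = 19 × 2.4 = 45.6 kPa.
Cohesion term c·N_c·s_c = 7 × 32.4 × 1.08 = 244.94 kPa; surcharge term q·N_q = 45.6 × 20.4 = 930.24 kPa; self-weight term 0.5·γ·B·N_γ·s_γ = 0.5 × 19 × 3.08 × 25.6 × 0.92 = 689.13 kPa.
q_ult = 244.94 + 930.24 + 689.13 = 1864.3 kPa.
Gross allowable pressure q_all = 1864.3 / 2.5 = 745.73 kPa.
Footing area = 24.5784 m², so allowable column load = 745.73 × 24.5784 = 18329 kN.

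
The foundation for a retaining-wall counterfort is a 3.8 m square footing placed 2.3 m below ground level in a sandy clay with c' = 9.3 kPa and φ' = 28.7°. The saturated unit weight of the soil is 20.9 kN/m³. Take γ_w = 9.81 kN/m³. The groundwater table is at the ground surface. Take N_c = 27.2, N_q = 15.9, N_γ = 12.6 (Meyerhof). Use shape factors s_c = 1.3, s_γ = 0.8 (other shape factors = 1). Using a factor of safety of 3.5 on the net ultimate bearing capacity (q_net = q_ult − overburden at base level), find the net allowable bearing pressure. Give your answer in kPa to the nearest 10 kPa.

γ' = 20.9 − 9.81 = 11.09 kN/m³ (submerged throughout). q = 11.09 × 2.3 = 25.507 kPa; the same γ' applies in the ½γBN_γ term.
c·N_c·s_c = 9.3 × 27.2 × 1.3 = 328.85 kPa
q·N_q = 25.507 × 15.9 = 405.56 kPa
0.5·γ·B·N_γ·s_γ = 0.5 × 11.09 × 3.8 × 12.6 × 0.8 = 212.4 kPa
q_ult = 328.85 + 405.56 + 212.4 = 946.8 kPa.
q_net = 946.8 − 25.507 = 921.3 kPa.
q_all(net) = 921.3 / 3.5 = 263.23 kPa.

q_all(net) ≈ 260 kPa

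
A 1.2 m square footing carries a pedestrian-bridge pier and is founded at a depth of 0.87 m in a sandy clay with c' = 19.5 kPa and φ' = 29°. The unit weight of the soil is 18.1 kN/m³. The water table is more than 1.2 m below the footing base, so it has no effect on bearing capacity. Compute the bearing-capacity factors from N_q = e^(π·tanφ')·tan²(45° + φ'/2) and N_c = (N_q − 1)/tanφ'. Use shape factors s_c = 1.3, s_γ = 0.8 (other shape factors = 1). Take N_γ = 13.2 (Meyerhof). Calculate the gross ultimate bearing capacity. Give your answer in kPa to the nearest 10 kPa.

tan29° = 0.5543, so N_q = e^(π×0.5543)·tan²(59.5°) = 5.705 × 2.882 = 16.44.
N_c = (16.44 − 1)/tan29° = 27.86.
Effective surcharge at the founding depth q = γ·D_f = 18.1 × 0.87 = 15.747 kPa.
q_ult = c·N_c·s_c + q·N_q + 0.5·γ·B·N_γ·s_γ
     = 19.5 × 27.86 × 1.3 + 15.747 × 16.443 + 0.5 × 18.1 × 1.2 × 13.2 × 0.8
     = 706.26 + 258.93 + 114.68 = 1079.9 kPa.

q_ult ≈ 1080 kPa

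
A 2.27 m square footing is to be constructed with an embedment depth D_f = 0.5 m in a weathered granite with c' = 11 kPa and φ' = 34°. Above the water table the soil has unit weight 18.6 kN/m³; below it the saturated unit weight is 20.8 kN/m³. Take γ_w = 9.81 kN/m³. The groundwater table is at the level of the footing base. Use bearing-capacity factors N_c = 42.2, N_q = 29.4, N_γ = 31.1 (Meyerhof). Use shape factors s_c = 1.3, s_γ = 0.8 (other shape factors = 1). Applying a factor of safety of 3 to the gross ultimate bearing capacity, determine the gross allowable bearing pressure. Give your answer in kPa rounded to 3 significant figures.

q_all ≈ 396 kPa

Overburden at base level: q = 18.6 × 0.5 = 9.3 kPa.
Below the base the soil is submerged, so the ½γBN_γ term uses γ' = 20.8 − 9.81 = 10.99 kN/m³.
Cohesion term c·N_c·s_c = 11 × 42.2 × 1.3 = 603.46 kPa; surcharge term q·N_q = 9.3 × 29.4 = 273.42 kPa; self-weight term 0.5·γ·B·N_γ·s_γ = 0.5 × 10.99 × 2.27 × 31.1 × 0.8 = 310.34 kPa.
q_ult = 603.46 + 273.42 + 310.34 = 1187.2 kPa.
q_all = q_ult / FS = 1187.2 / 3 = 395.74 kPa.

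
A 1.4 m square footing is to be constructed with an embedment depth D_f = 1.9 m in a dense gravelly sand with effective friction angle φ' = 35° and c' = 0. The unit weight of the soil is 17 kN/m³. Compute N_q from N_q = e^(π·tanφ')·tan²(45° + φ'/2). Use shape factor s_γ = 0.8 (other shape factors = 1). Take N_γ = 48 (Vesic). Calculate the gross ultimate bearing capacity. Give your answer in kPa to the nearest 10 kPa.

q_ult ≈ 1530 kPa

tan35° = 0.7002, so N_q = e^(π×0.7002)·tan²(62.5°) = 9.023 × 3.69 = 33.3.
Overburden at base level: q = 17 × 1.9 = 32.3 kPa.
Surcharge term q·N_q = 32.3 × 33.296 = 1075.5 kPa; self-weight term 0.5·γ·B·N_γ·s_γ = 0.5 × 17 × 1.4 × 48 × 0.8 = 456.96 kPa.
q_ult = 1075.5 + 456.96 = 1532.4 kPa.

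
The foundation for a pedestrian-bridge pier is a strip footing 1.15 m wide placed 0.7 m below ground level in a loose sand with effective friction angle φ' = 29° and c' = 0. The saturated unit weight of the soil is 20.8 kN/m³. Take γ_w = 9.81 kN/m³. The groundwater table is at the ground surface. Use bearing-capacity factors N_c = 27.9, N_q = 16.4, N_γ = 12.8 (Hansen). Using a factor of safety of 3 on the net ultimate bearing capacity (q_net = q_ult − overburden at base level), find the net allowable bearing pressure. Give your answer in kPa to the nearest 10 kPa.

q_all(net) ≈ 70 kPa

γ' = 20.8 − 9.81 = 10.99 kN/m³ (submerged throughout). q = 10.99 × 0.7 = 7.693 kPa; the same γ' applies in the ½γBN_γ term.
q·N_q = 7.693 × 16.4 = 126.17 kPa
0.5·γ·B·N_γ = 0.5 × 10.99 × 1.15 × 12.8 = 80.886 kPa
q_ult = 126.17 + 80.886 = 207.05 kPa.
q_net = 207.05 − 7.693 = 199.36 kPa.
q_all(net) = 199.36 / 3 = 66.453 kPa.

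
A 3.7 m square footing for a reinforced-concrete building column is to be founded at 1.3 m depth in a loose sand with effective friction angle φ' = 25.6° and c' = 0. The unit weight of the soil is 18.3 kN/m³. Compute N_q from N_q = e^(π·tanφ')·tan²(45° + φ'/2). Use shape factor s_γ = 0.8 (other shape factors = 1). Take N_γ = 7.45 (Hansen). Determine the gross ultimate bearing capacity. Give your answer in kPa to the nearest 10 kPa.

tan25.6° = 0.4791, so N_q = e^(π×0.4791)·tan²(57.8°) = 4.505 × 2.522 = 11.36.
q = γ·D_f = 18.3 × 1.3 = 23.79 kPa.
q·N_q = 23.79 × 11.36 = 270.26 kPa
0.5·γ·B·N_γ·s_γ = 0.5 × 18.3 × 3.7 × 7.45 × 0.8 = 201.78 kPa
q_ult = 270.26 + 201.78 = 472.03 kPa.

q_ult ≈ 470 kPa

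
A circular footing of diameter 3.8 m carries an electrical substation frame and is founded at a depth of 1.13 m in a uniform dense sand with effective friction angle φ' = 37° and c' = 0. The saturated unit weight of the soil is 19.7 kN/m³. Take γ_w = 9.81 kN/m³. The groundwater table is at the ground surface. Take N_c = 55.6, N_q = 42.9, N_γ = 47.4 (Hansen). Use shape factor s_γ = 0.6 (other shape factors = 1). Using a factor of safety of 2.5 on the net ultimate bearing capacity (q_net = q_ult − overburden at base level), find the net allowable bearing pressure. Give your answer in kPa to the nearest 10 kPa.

γ' = 19.7 − 9.81 = 9.89 kN/m³ (submerged throughout). q = 9.89 × 1.13 = 11.176 kPa; the same γ' applies in the ½γBN_γ term.
q·N_q = 11.176 × 42.9 = 479.44 kPa
0.5·γ·B·N_γ·s_γ = 0.5 × 9.89 × 3.8 × 47.4 × 0.6 = 534.42 kPa
q_ult = 479.44 + 534.42 = 1013.9 kPa.
q_net = 1013.9 − 11.176 = 1002.7 kPa.
q_all(net) = 1002.7 / 2.5 = 401.07 kPa.

q_all(net) ≈ 400 kPa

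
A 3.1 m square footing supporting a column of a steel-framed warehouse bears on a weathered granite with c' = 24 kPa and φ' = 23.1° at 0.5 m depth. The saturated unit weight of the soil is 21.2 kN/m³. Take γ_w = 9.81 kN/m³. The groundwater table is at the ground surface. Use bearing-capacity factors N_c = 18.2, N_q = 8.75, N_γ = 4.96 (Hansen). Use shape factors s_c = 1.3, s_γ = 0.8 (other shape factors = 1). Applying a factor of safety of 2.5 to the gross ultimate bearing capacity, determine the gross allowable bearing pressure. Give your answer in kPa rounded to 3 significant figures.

Water table at ground surface, so effective unit weight γ' = 21.2 − 9.81 = 11.39 kN/m³ is used throughout; overburden q = 11.39 × 0.5 = 5.695 kPa; the same γ' applies in the ½γBN_γ term.
Cohesion term c·N_c·s_c = 24 × 18.2 × 1.3 = 567.84 kPa; surcharge term q·N_q = 5.695 × 8.75 = 49.831 kPa; self-weight term 0.5·γ·B·N_γ·s_γ = 0.5 × 11.39 × 3.1 × 4.96 × 0.8 = 70.053 kPa.
q_ult = 567.84 + 49.831 + 70.053 = 687.72 kPa.
q_all = q_ult / FS = 687.72 / 2.5 = 275.09 kPa.

q_all ≈ 275 kPa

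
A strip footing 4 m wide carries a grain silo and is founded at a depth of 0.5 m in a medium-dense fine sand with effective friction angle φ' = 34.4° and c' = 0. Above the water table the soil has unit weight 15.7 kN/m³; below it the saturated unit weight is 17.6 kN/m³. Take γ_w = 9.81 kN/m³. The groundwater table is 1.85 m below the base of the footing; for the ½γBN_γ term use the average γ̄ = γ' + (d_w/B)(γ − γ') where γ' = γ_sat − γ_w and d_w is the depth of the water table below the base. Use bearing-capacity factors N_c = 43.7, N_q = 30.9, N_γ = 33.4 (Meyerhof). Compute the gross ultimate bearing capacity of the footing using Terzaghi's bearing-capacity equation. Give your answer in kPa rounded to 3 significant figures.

q_ult ≈ 1010 kPa

q = γ·D_f = 15.7 × 0.5 = 7.85 kPa.
γ' = 7.79 kN/m³; averaging over the depth B below the base, γ̄ = γ' + (d_w/B)(γ − γ') = 11.448 kN/m³.
q·N_q = 7.85 × 30.9 = 242.56 kPa
0.5·γ·B·N_γ = 0.5 × 11.448 × 4 × 33.4 = 764.75 kPa
q_ult = 242.56 + 764.75 = 1007.3 kPa.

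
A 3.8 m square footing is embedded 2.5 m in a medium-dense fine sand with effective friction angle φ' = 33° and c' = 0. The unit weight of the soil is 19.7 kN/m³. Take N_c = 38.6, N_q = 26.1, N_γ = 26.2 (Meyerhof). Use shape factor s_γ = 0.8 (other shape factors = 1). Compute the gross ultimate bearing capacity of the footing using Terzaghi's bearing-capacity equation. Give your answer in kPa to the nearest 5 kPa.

Overburden at base level: q = 19.7 × 2.5 = 49.25 kPa.
Surcharge term q·N_q = 49.25 × 26.1 = 1285.4 kPa; self-weight term 0.5·γ·B·N_γ·s_γ = 0.5 × 19.7 × 3.8 × 26.2 × 0.8 = 784.53 kPa.
q_ult = 1285.4 + 784.53 = 2070 kPa.

q_ult ≈ 2070 kPa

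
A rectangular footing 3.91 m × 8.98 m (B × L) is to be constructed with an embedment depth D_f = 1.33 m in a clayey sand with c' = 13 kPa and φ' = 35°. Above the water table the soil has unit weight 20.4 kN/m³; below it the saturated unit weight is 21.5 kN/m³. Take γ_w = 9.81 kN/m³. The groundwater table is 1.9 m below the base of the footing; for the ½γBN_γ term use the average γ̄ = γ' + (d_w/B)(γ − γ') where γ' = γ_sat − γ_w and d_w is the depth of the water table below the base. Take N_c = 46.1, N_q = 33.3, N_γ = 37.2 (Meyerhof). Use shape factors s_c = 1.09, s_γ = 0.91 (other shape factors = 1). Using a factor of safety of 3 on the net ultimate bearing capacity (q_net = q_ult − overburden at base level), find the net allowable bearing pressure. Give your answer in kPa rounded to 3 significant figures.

q_all(net) ≈ 861 kPa

Effective surcharge at the founding depth q = γ·D_f = 20.4 × 1.33 = 27.132 kPa.
With d_w = 1.9 m < B, γ̄ = 11.69 + (1.9/3.91) × (20.4 − 11.69) = 15.922 kN/m³.
q_ult = c·N_c·s_c + q·N_q + 0.5·γ·B·N_γ·s_γ
     = 13 × 46.1 × 1.09 + 27.132 × 33.3 + 0.5 × 15.922 × 3.91 × 37.2 × 0.91
     = 653.24 + 903.5 + 1053.8 = 2610.5 kPa.
q_net = 2610.5 − 27.132 = 2583.4 kPa.
q_all(net) = 2583.4 / 3 = 861.12 kPa.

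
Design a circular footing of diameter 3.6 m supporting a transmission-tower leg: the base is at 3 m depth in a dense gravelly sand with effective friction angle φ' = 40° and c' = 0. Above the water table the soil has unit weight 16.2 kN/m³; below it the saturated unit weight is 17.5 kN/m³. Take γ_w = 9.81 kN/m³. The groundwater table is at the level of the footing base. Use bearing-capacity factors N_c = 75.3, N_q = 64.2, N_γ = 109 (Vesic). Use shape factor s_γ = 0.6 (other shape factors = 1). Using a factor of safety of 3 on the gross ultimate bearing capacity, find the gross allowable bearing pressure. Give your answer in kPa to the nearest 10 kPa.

q_all ≈ 1340 kPa

Overburden at base level: q = 16.2 × 3 = 48.6 kPa.
Below the base the soil is submerged, so the ½γBN_γ term uses γ' = 17.5 − 9.81 = 7.69 kN/m³.
Surcharge term q·N_q = 48.6 × 64.2 = 3120.1 kPa; self-weight term 0.5·γ·B·N_γ·s_γ = 0.5 × 7.69 × 3.6 × 109 × 0.6 = 905.27 kPa.
q_ult = 3120.1 + 905.27 = 4025.4 kPa.
q_all = 4025.4 / 3 = 1341.8 kPa.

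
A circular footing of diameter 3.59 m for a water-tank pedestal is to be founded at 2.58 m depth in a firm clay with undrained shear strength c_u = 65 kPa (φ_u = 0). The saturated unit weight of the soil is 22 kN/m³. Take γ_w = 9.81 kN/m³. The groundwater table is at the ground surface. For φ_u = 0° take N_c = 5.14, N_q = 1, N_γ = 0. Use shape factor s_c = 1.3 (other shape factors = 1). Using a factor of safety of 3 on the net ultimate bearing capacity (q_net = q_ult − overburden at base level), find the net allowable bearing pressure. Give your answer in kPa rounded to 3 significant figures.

γ' = 22 − 9.81 = 12.19 kN/m³ (submerged throughout). q = 12.19 × 2.58 = 31.45 kPa.
c·N_c·s_c = 65 × 5.14 × 1.3 = 434.33 kPa
q·N_q = 31.45 × 1 = 31.45 kPa
q_ult = 434.33 + 31.45 = 465.78 kPa.
q_net = 465.78 − 31.45 = 434.33 kPa.
q_all(net) = 434.33 / 3 = 144.78 kPa.

q_all(net) ≈ 145 kPa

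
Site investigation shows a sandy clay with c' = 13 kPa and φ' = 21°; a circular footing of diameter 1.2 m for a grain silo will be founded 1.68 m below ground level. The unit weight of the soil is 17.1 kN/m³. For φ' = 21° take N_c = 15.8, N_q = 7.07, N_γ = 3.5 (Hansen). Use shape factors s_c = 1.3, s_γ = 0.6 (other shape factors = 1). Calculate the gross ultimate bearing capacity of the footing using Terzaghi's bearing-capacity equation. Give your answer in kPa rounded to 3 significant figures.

q_ult ≈ 492 kPa

q = γ·D_f = 17.1 × 1.68 = 28.728 kPa.
c·N_c·s_c = 13 × 15.8 × 1.3 = 267.02 kPa
q·N_q = 28.728 × 7.07 = 203.11 kPa
0.5·γ·B·N_γ·s_γ = 0.5 × 17.1 × 1.2 × 3.5 × 0.6 = 21.546 kPa
q_ult = 267.02 + 203.11 + 21.546 = 491.67 kPa.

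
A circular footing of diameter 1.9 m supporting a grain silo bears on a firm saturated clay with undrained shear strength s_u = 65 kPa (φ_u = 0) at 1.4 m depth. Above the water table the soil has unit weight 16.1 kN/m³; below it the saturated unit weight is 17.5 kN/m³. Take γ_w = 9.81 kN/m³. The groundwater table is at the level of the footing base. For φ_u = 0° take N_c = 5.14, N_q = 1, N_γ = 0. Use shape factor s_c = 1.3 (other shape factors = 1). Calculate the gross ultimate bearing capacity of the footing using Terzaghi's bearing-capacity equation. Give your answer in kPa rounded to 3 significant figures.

q = γ·D_f = 16.1 × 1.4 = 22.54 kPa.
c·N_c·s_c = 65 × 5.14 × 1.3 = 434.33 kPa
q·N_q = 22.54 × 1 = 22.54 kPa
q_ult = 434.33 + 22.54 = 456.87 kPa.

q_ult ≈ 457 kPa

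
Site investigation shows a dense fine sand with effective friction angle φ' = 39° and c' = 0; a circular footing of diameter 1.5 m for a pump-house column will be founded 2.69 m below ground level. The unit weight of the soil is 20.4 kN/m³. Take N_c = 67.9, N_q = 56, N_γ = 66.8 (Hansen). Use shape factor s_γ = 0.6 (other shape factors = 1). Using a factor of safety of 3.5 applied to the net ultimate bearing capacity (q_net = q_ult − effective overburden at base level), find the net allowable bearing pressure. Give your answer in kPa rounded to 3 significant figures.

Overburden at base level: q = 20.4 × 2.69 = 54.876 kPa.
Surcharge term q·N_q = 54.876 × 56 = 3073.1 kPa; self-weight term 0.5·γ·B·N_γ·s_γ = 0.5 × 20.4 × 1.5 × 66.8 × 0.6 = 613.22 kPa.
q_ult = 3073.1 + 613.22 = 3686.3 kPa.
Net ultimate: q_net = 3686.3 − 54.876 = 3631.4 kPa.
q_all(net) = 3631.4 / 3.5 = 1037.5 kPa.

q_all(net) ≈ 1040 kPa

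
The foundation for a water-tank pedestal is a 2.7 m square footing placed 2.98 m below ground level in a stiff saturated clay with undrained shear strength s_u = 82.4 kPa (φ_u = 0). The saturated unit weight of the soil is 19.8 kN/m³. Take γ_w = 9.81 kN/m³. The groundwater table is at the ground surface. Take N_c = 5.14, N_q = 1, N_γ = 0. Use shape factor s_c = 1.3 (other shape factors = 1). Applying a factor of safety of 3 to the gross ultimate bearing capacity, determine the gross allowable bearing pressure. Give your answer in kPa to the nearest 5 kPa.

γ' = 19.8 − 9.81 = 9.99 kN/m³ (submerged throughout). q = 9.99 × 2.98 = 29.77 kPa.
c·N_c·s_c = 82.4 × 5.14 × 1.3 = 550.6 kPa
q·N_q = 29.77 × 1 = 29.77 kPa
q_ult = 550.6 + 29.77 = 580.37 kPa.
q_all = q_ult / FS = 580.37 / 3 = 193.46 kPa.

q_all ≈ 195 kPa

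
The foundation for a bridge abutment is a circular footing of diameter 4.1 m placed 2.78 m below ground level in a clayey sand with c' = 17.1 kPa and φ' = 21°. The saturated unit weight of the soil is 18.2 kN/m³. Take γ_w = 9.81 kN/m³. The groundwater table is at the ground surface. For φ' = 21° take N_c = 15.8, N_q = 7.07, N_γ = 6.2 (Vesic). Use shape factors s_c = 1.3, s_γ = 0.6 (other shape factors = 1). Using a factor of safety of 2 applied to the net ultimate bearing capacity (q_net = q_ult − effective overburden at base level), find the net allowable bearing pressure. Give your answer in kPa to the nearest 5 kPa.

q_all(net) ≈ 280 kPa

γ' = 18.2 − 9.81 = 8.39 kN/m³ (submerged throughout). q = 8.39 × 2.78 = 23.324 kPa; the same γ' applies in the ½γBN_γ term.
c·N_c·s_c = 17.1 × 15.8 × 1.3 = 351.23 kPa
q·N_q = 23.324 × 7.07 = 164.9 kPa
0.5·γ·B·N_γ·s_γ = 0.5 × 8.39 × 4.1 × 6.2 × 0.6 = 63.982 kPa
q_ult = 351.23 + 164.9 + 63.982 = 580.12 kPa.
Net ultimate: q_net = 580.12 − 23.324 = 556.79 kPa.
q_all(net) = 556.79 / 2 = 278.4 kPa.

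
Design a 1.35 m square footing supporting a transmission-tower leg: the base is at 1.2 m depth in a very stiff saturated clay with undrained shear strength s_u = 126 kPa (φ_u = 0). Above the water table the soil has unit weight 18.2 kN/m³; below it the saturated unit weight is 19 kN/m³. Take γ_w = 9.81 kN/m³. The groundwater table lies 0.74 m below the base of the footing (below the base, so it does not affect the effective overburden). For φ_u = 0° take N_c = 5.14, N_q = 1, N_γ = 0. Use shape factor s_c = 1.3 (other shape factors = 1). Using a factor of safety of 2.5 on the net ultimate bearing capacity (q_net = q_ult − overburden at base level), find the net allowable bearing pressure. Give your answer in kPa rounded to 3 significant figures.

q_all(net) ≈ 337 kPa

Overburden at base level: q = 18.2 × 1.2 = 21.84 kPa.
Cohesion term c·N_c·s_c = 126 × 5.14 × 1.3 = 841.93 kPa; surcharge term q·N_q = 21.84 × 1 = 21.84 kPa.
q_ult = 841.93 + 21.84 = 863.77 kPa.
q_net = 863.77 − 21.84 = 841.93 kPa.
q_all(net) = 841.93 / 2.5 = 336.77 kPa.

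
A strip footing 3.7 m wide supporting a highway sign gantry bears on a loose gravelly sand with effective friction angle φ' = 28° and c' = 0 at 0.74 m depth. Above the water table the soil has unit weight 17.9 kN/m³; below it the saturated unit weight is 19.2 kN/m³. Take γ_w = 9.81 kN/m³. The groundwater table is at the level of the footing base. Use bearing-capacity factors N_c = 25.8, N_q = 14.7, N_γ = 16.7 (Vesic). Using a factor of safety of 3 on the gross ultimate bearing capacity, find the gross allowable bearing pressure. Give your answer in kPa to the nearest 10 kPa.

Effective surcharge at the founding depth q = γ·D_f = 17.9 × 0.74 = 13.246 kPa.
The water table coincides with the base, so in the self-weight term γ → γ' = 9.39 kN/m³.
q_ult = q·N_q + 0.5·γ·B·N_γ
     = 13.246 × 14.7 + 0.5 × 9.39 × 3.7 × 16.7
     = 194.72 + 290.1 = 484.82 kPa.
q_all = 484.82 / 3 = 161.61 kPa.

q_all ≈ 160 kPa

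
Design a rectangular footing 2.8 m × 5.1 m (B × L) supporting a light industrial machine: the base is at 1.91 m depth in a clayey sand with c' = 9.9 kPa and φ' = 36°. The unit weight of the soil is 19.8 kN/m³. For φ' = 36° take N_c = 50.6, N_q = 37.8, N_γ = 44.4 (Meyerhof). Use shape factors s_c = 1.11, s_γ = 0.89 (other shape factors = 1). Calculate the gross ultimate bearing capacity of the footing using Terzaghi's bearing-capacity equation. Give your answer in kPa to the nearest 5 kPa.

q_ult ≈ 3080 kPa

Overburden at base level: q = 19.8 × 1.91 = 37.818 kPa.
Cohesion term c·N_c·s_c = 9.9 × 50.6 × 1.11 = 556.04 kPa; surcharge term q·N_q = 37.818 × 37.8 = 1429.5 kPa; self-weight term 0.5·γ·B·N_γ·s_γ = 0.5 × 19.8 × 2.8 × 44.4 × 0.89 = 1095.4 kPa.
q_ult = 556.04 + 1429.5 + 1095.4 = 3080.9 kPa.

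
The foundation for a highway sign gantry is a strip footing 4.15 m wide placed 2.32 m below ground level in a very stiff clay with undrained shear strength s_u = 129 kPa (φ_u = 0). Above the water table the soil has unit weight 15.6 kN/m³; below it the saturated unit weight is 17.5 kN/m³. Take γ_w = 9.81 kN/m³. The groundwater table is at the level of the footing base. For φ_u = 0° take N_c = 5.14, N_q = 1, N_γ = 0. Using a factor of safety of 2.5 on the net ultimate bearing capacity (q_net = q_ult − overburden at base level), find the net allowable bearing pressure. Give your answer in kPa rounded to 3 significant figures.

q_all(net) ≈ 265 kPa

Overburden at base level: q = 15.6 × 2.32 = 36.192 kPa.
Cohesion term c·N_c = 129 × 5.14 = 663.06 kPa; surcharge term q·N_q = 36.192 × 1 = 36.192 kPa.
q_ult = 663.06 + 36.192 = 699.25 kPa.
q_net = 699.25 − 36.192 = 663.06 kPa.
q_all(net) = 663.06 / 2.5 = 265.22 kPa.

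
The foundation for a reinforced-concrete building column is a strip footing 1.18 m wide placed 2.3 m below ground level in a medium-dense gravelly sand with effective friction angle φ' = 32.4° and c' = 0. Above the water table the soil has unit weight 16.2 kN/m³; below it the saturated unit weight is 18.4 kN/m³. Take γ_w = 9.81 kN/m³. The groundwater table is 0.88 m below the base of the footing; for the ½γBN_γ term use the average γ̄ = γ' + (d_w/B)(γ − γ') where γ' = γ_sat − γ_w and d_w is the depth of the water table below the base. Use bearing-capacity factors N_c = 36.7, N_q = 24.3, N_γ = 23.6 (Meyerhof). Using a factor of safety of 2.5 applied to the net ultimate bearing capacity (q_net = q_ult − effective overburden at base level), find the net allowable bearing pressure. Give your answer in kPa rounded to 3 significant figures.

Overburden at base level: q = 16.2 × 2.3 = 37.26 kPa.
The water table is 0.88 m below the base (< B = 1.18 m), so the ½γBN_γ term uses γ̄ = γ' + (d_w/B)(γ − γ') = 8.59 + (0.88/1.18)(16.2 − 8.59) = 14.265 kN/m³.
Surcharge term q·N_q = 37.26 × 24.3 = 905.42 kPa; self-weight term 0.5·γ·B·N_γ = 0.5 × 14.265 × 1.18 × 23.6 = 198.63 kPa.
q_ult = 905.42 + 198.63 = 1104 kPa.
Net ultimate: q_net = 1104 − 37.26 = 1066.8 kPa.
q_all(net) = 1066.8 / 2.5 = 426.71 kPa.

q_all(net) ≈ 427 kPa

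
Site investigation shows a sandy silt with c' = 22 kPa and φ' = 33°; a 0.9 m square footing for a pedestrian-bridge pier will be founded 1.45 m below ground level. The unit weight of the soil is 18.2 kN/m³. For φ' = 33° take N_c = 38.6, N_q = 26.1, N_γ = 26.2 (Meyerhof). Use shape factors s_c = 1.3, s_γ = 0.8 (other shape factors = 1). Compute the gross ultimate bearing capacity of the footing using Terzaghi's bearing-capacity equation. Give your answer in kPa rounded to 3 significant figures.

q_ult ≈ 1960 kPa

Effective surcharge at the founding depth q = γ·D_f = 18.2 × 1.45 = 26.39 kPa.
q_ult = c·N_c·s_c + q·N_q + 0.5·γ·B·N_γ·s_γ
     = 22 × 38.6 × 1.3 + 26.39 × 26.1 + 0.5 × 18.2 × 0.9 × 26.2 × 0.8
     = 1104 + 688.78 + 171.66 = 1964.4 kPa.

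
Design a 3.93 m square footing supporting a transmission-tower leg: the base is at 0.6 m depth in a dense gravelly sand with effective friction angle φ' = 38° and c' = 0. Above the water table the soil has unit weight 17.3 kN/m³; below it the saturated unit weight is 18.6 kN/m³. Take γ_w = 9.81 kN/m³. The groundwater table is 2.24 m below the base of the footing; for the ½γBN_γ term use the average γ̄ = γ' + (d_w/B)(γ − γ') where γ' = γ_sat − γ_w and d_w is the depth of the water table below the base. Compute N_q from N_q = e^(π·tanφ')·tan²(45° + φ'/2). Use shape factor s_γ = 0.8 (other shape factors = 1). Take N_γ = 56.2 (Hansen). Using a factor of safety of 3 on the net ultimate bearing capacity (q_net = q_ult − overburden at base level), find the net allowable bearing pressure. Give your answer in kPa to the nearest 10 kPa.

N_q = e^(π·tan38°)·tan²(64°) = 48.93.
Effective surcharge at the founding depth q = γ·D_f = 17.3 × 0.6 = 10.38 kPa.
With d_w = 2.24 m < B, γ̄ = 8.79 + (2.24/3.93) × (17.3 − 8.79) = 13.64 kN/m³.
q_ult = q·N_q + 0.5·γ·B·N_γ·s_γ
     = 10.38 × 48.933 + 0.5 × 13.64 × 3.93 × 56.2 × 0.8
     = 507.93 + 1205.1 = 1713 kPa.
q_net = 1713 − 10.38 = 1702.6 kPa.
q_all(net) = 1702.6 / 3 = 567.54 kPa.

q_all(net) ≈ 570 kPa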